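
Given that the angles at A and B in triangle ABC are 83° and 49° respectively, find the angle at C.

Let angle C = x. Then 83 + 49 + x = 180.
x = 180 - 132 = 48 degrees.

48 degrees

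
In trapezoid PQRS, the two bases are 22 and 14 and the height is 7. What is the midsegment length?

midsegment = (22 + 14) / 2 = 36 / 2 = 18

18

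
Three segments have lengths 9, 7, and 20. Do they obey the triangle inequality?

No.
The triangle inequality is violated: 9 + 7 = 16 ≤ 20.
These lengths cannot form a triangle.

No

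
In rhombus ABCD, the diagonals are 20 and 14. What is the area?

Area of a rhombus = (d1 * d2) / 2
Area = (20 * 14) / 2
Area = 280 / 2
Area = 140

140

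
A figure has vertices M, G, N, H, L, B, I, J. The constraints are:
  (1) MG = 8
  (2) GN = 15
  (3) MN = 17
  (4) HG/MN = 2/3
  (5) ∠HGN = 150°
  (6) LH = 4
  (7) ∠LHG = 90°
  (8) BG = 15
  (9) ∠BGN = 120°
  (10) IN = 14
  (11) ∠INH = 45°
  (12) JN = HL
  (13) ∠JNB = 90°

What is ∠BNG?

Step 1: By the law of cosines on triangle NGB: NB² = 15² + 15² − 2·15·15·cos(120°) = 675, so NB = 15·√3.
Step 2: By the inverse law of cosines on triangle BNG: cos(∠BNG) = ((15·√3)² + 15² − 15²) / (2·15·√3·15) = 675/779.42 = 0.866, so ∠BNG = 30°.

Therefore, the measure of angle ∠BNG = 30°.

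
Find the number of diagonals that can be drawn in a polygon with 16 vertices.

Total line segments between 16 vertices = C(16,2) = 120.
Subtract the 16 sides: 120 - 16 = 104 diagonals.

104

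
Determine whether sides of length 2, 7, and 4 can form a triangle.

No.
The triangle inequality is violated: 2 + 4 = 6 ≤ 7.
These lengths cannot form a triangle.

No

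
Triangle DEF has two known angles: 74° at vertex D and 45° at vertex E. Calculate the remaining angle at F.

By the triangle angle sum property, the three interior angles of any triangle add up to 180°.
We know angle D = 74° and angle E = 45°, so their sum is 119°.
Therefore angle F = 180° - 119° = 61°.

61 degrees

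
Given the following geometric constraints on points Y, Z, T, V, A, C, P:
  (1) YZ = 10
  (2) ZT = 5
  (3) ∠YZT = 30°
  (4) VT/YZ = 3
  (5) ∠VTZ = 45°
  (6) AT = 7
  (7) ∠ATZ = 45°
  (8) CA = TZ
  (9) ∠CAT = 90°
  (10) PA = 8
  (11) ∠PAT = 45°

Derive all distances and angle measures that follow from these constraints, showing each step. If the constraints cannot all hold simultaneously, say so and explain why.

The constraints are consistent.

From the given relations:
  VT = 3·YZ = 3·10 = 30
  CA = TZ = 5

Step 1: From YZ = 10, ZT = 5, and ∠YZT = 30°, by the law of cosines:
  YT² = YZ² + ZT² - 2·YZ·ZT·cos(30°) = 100 + 25 - 86.6 = 38.4
  YT ≈ 6.2

Step 2: From ZT = 5, TV = 30, and ∠ZTV = 45°, by the law of cosines:
  ZV² = ZT² + TV² - 2·ZT·TV·cos(45°) = 25 + 900 - 212.1 = 712.9
  ZV ≈ 26.7

Step 3: From ZT = 5, TA = 7, and ∠ZTA = 45°, by the law of cosines:
  ZA² = ZT² + TA² - 2·ZT·TA·cos(45°) = 25 + 49 - 49.5 = 24.5
  ZA ≈ 4.95

Step 4: From TA = 7, AC = 5, and ∠TAC = 90°, by the law of cosines:
  TC² = TA² + AC² - 2·TA·AC·cos(90°) = 49 + 25 - 0 = 74
  TC = √74

Step 5: From TA = 7, AP = 8, and ∠TAP = 45°, by the law of cosines:
  TP² = TA² + AP² - 2·TA·AP·cos(45°) = 49 + 64 - 79.2 = 33.8
  TP ≈ 5.81

Step 6: From YT = 6.2, YZ = 10, TZ = 5, by the inverse law of cosines:
  cos(∠TYZ) = (YT² + YZ² - TZ²) / (2·YT·YZ)
  ∠TYZ = 23.79°

Step 7: From ZA = 4.95, ZT = 5, AT = 7, by the inverse law of cosines:
  cos(∠AZT) = (ZA² + ZT² - AT²) / (2·ZA·ZT)
  ∠AZT = 89.42°

Step 8: From ZT = 5, ZV = 26.7, TV = 30, by the inverse law of cosines:
  cos(∠TZV) = (ZT² + ZV² - TV²) / (2·ZT·ZV)
  ∠TZV = 127.39°

Step 9: From TA = 7, TC = √74, AC = 5, by the inverse law of cosines:
  cos(∠ATC) = (TA² + TC² - AC²) / (2·TA·TC)
  ∠ATC = 35.54°

Step 10: From TA = 7, TP = 5.81, AP = 8, by the inverse law of cosines:
  cos(∠ATP) = (TA² + TP² - AP²) / (2·TA·TP)
  ∠ATP = 76.64°

Step 11: From TY = 6.2, TZ = 5, YZ = 10, by the inverse law of cosines:
  cos(∠YTZ) = (TY² + TZ² - YZ²) / (2·TY·TZ)
  ∠YTZ = 126.21°

Step 12: From VT = 30, VZ = 26.7, TZ = 5, by the inverse law of cosines:
  cos(∠TVZ) = (VT² + VZ² - TZ²) / (2·VT·VZ)
  ∠TVZ = 7.61°

Step 13: From AT = 7, AZ = 4.95, TZ = 5, by the inverse law of cosines:
  cos(∠TAZ) = (AT² + AZ² - TZ²) / (2·AT·AZ)
  ∠TAZ = 45.58°

Step 14: From CA = 5, CT = √74, AT = 7, by the inverse law of cosines:
  cos(∠ACT) = (CA² + CT² - AT²) / (2·CA·CT)
  ∠ACT = 54.46°

Step 15: From PA = 8, PT = 5.81, AT = 7, by the inverse law of cosines:
  cos(∠APT) = (PA² + PT² - AT²) / (2·PA·PT)
  ∠APT = 58.36°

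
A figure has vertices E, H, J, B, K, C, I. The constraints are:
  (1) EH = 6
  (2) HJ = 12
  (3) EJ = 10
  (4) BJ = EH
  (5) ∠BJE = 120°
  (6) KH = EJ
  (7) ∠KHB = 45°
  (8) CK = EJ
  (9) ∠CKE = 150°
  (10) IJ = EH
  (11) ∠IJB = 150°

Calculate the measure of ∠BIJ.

From the given relations: IJ = EH = 6; BJ = EH = 6.
Step 1: By the law of cosines on triangle IJB: IB² = 6² + 6² − 2·6·6·cos(150°) = 134.35, so IB ≈ 11.59.
Step 2: By the inverse law of cosines on triangle BIJ: cos(∠BIJ) = (11.59² + 6² − 6²) / (2·11.59·6) = 134.35/139.09 = 0.9659, so ∠BIJ = 15°.

Therefore, the measure of angle ∠BIJ = 15°.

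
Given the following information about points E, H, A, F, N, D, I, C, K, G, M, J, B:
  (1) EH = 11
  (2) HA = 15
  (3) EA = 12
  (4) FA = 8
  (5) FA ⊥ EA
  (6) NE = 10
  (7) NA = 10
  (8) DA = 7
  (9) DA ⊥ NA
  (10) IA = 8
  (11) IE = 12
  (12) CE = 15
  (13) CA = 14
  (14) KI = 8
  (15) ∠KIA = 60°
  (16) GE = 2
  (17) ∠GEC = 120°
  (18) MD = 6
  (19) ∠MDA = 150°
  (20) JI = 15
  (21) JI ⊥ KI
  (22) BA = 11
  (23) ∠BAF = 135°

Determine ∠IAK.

Step 1: By the law of cosines on triangle AIK: AK² = 8² + 8² − 2·8·8·cos(60°) = 64, so AK = 8.
Step 2: By the inverse law of cosines on triangle IAK: cos(∠IAK) = (8² + 8² − 8²) / (2·8·8) = 64/128 = 0.5, so ∠IAK = 60°.

Therefore, the measure of angle ∠IAK = 60°.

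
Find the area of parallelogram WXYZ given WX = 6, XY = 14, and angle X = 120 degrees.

Area = a * b * sin(theta)
Area = 6 * 14 * sin(120 degrees)
Area = 84 * sqrt(3)/2
Area = 42*sqrt(3)

42*sqrt(3)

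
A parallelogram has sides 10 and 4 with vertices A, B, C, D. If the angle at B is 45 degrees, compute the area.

Area = a * b * sin(theta)
Area = 10 * 4 * sin(45 degrees)
Area = 40 * sqrt(2)/2
Area = 20*sqrt(2)

20*sqrt(2)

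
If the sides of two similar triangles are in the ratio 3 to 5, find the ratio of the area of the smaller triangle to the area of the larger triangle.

The ratio of areas of similar triangles equals the square of the side ratio.
Side ratio = 3:5
Area ratio = (3/5)^2 = 9/25 = 9:25

9:25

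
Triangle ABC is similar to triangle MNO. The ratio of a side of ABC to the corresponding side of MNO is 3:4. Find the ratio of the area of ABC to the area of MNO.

Area ratio = (side ratio)^2 = (3/4)^2 = 9:16.

9:16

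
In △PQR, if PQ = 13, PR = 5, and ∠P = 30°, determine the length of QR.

When two sides and the included angle are known, the law of cosines gives the third side.
c^2 = a^2 + b^2 - 2ab cos(C) generalizes the Pythagorean theorem to non-right triangles.
Here: QR^2 = 169 + 25 - 130*(sqrt(3)/2) = 194 - 65*sqrt(3)
QR = sqrt(194 - 65*sqrt(3))

sqrt(194 - 65*sqrt(3))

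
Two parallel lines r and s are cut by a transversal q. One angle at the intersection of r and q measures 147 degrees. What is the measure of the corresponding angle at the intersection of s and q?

Corresponding angles are equal: 147 degrees.

147 degrees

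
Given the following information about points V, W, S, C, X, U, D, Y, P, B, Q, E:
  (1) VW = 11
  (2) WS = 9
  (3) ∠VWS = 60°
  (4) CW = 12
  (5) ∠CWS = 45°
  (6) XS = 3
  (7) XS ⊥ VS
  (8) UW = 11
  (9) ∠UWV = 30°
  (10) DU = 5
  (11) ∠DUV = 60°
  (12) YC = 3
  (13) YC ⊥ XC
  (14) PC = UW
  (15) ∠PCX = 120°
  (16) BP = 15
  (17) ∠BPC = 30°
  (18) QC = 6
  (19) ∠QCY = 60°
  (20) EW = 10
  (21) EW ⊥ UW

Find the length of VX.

Step 1: By the law of cosines on triangle SWV: SV² = 9² + 11² − 2·9·11·cos(60°) = 103, so SV = √103.
Step 2: By the law of cosines on triangle VSX: VX² = √103² + 3² − 2·√103·3·cos(90°) = 112, so VX = 4·√7.

Therefore, the length of VX = 4·√7.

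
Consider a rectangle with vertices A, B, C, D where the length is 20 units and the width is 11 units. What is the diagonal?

d = sqrt(20^2 + 11^2) = sqrt(521)

sqrt(521)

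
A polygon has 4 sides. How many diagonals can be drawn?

Each of the 4 vertices connects to 1 non-adjacent vertices via diagonals.
Total connections = 4 × 1 = 4, but each diagonal is counted twice.
Number of diagonals = 4 / 2 = 2.

2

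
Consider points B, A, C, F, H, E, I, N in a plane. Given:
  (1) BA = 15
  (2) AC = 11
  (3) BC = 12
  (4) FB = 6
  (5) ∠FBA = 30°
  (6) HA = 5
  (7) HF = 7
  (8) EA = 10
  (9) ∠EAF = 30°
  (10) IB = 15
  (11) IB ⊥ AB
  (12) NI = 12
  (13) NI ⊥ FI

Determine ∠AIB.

Step 1: By the law of cosines on triangle IBA: IA² = 15² + 15² − 2·15·15·cos(90°) = 450, so IA = 15·√2.
Step 2: By the inverse law of cosines on triangle AIB: cos(∠AIB) = ((15·√2)² + 15² − 15²) / (2·15·√2·15) = 450/636.4 = 0.7071, so ∠AIB = 45°.

Therefore, the measure of angle ∠AIB = 45°.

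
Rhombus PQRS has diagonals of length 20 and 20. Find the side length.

Half-diagonals are 10 and 10. side = sqrt(10^2 + 10^2) = sqrt(200) = 10*sqrt(2)

10*sqrt(2)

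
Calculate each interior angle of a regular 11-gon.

Each interior angle of a regular n-gon is (n - 2) * 180 / n.
For n = 11: (11 - 2) * 180 / 11 = 1620/11 = 1620/11 degrees.

1620/11 degrees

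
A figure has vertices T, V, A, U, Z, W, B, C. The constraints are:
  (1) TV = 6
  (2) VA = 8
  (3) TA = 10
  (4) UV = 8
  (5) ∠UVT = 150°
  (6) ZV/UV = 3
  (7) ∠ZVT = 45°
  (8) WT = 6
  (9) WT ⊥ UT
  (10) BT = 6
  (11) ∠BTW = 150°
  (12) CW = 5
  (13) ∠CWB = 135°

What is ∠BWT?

Step 1: By the law of cosines on triangle WTB: WB² = 6² + 6² − 2·6·6·cos(150°) = 134.35, so WB ≈ 11.59.
Step 2: By the inverse law of cosines on triangle BWT: cos(∠BWT) = (11.59² + 6² − 6²) / (2·11.59·6) = 134.35/139.09 = 0.9659, so ∠BWT = 15°.

Therefore, the measure of angle ∠BWT = 15°.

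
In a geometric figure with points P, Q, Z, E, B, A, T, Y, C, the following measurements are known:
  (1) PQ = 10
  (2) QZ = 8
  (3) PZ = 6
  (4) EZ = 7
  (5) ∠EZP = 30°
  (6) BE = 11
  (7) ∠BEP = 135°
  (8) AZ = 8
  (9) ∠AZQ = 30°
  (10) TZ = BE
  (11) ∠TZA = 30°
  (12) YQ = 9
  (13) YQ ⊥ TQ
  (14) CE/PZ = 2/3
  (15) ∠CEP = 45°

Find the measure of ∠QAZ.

Step 1: By the law of cosines on triangle AZQ: AQ² = 8² + 8² − 2·8·8·cos(30°) = 17.15, so AQ ≈ 4.14.
Step 2: By the inverse law of cosines on triangle QAZ: cos(∠QAZ) = (4.14² + 8² − 8²) / (2·4.14·8) = 17.15/66.26 = 0.2588, so ∠QAZ = 75°.

Therefore, the measure of angle ∠QAZ = 75°.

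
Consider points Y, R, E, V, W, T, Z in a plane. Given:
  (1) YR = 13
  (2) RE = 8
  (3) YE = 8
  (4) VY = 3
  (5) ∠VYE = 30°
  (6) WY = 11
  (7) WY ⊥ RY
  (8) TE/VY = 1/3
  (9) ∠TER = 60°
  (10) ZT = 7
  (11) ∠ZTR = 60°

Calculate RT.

From the given relations: TE = 1/3·VY = 1/3·3 = 1.
Step 1: By the law of cosines on triangle RET: RT² = 8² + 1² − 2·8·1·cos(60°) = 57, so RT = √57.

Therefore, the length of RT = √57.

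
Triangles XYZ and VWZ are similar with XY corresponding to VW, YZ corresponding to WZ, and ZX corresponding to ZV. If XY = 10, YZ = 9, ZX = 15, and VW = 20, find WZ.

Similar triangles have proportional sides. Setting up the proportion:
VW / XY = WZ / YZ
20 / 10 = WZ / 9
WZ = 9 * 20 / 10 = 18.

18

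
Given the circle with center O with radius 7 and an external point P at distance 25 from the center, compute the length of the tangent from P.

tangent = √(d² - r²) = √(25² - 7²) = √(625 - 49) = √576 = 24

24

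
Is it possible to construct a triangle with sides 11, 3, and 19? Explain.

Check the triangle inequality: 11 + 3 = 14 ≤ 19.
Since the sum of two sides does not exceed the third, no triangle can be formed.

No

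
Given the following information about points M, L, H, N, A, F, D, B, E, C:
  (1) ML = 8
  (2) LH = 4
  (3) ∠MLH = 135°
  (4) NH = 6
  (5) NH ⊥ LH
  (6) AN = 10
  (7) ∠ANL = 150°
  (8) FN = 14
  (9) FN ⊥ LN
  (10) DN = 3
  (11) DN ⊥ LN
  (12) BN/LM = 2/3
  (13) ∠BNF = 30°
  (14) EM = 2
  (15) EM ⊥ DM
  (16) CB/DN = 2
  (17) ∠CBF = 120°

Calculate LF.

Step 1: By the law of cosines on triangle LHN: LN² = 4² + 6² − 2·4·6·cos(90°) = 52, so LN = 2·√13.
Step 2: By the law of cosines on triangle LNF: LF² = (2·√13)² + 14² − 2·2·√13·14·cos(90°) = 248, so LF = 2·√62.

Therefore, the length of LF = 2·√62.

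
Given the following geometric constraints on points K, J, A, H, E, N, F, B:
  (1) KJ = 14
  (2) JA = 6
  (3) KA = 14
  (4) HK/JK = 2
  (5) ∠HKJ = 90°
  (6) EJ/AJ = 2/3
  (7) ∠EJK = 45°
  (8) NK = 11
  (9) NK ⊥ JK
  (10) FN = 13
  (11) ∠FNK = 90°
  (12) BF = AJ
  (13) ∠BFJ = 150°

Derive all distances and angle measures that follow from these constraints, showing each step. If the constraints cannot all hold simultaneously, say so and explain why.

The constraints are consistent.

From the given relations:
  HK = 2·JK = 2·14 = 28
  EJ = 2/3·AJ = 2/3·6 = 4
  BF = AJ = 6

Step 1: From KJ = 14, JE = 4, and ∠KJE = 45°, by the law of cosines:
  KE² = KJ² + JE² - 2·KJ·JE·cos(45°) = 196 + 16 - 79.2 = 132.8
  KE ≈ 11.52

Step 2: From KN = 11, NF = 13, and ∠KNF = 90°, by the law of cosines:
  KF² = KN² + NF² - 2·KN·NF·cos(90°) = 121 + 169 - 0 = 290
  KF ≈ 17.03

Step 3: From JK = 14, KH = 28, and ∠JKH = 90°, by the law of cosines:
  JH² = JK² + KH² - 2·JK·KH·cos(90°) = 196 + 784 - 0 = 980
  JH = 14·√5

Step 4: From JK = 14, KN = 11, and ∠JKN = 90°, by the law of cosines:
  JN² = JK² + KN² - 2·JK·KN·cos(90°) = 196 + 121 - 0 = 317
  JN ≈ 17.8

Step 5: From KA = 14, KJ = 14, AJ = 6, by the inverse law of cosines:
  cos(∠AKJ) = (KA² + KJ² - AJ²) / (2·KA·KJ)
  ∠AKJ = 24.75°

Step 6: From JA = 6, JK = 14, AK = 14, by the inverse law of cosines:
  cos(∠AJK) = (JA² + JK² - AK²) / (2·JA·JK)
  ∠AJK = 77.63°

Step 7: From AJ = 6, AK = 14, JK = 14, by the inverse law of cosines:
  cos(∠JAK) = (AJ² + AK² - JK²) / (2·AJ·AK)
  ∠JAK = 77.63°

Step 8: From KE = 11.52, KJ = 14, EJ = 4, by the inverse law of cosines:
  cos(∠EKJ) = (KE² + KJ² - EJ²) / (2·KE·KJ)
  ∠EKJ = 14.21°

Step 9: From KF = 17.03, KN = 11, FN = 13, by the inverse law of cosines:
  cos(∠FKN) = (KF² + KN² - FN²) / (2·KF·KN)
  ∠FKN = 49.76°

Step 10: From JH = 14·√5, JK = 14, HK = 28, by the inverse law of cosines:
  cos(∠HJK) = (JH² + JK² - HK²) / (2·JH·JK)
  ∠HJK = 63.43°

Step 11: From JK = 14, JN = 17.8, KN = 11, by the inverse law of cosines:
  cos(∠KJN) = (JK² + JN² - KN²) / (2·JK·JN)
  ∠KJN = 38.16°

Step 12: From HJ = 14·√5, HK = 28, JK = 14, by the inverse law of cosines:
  cos(∠JHK) = (HJ² + HK² - JK²) / (2·HJ·HK)
  ∠JHK = 26.57°

Step 13: From EJ = 4, EK = 11.52, JK = 14, by the inverse law of cosines:
  cos(∠JEK) = (EJ² + EK² - JK²) / (2·EJ·EK)
  ∠JEK = 120.79°

Step 14: From NJ = 17.8, NK = 11, JK = 14, by the inverse law of cosines:
  cos(∠JNK) = (NJ² + NK² - JK²) / (2·NJ·NK)
  ∠JNK = 51.84°

Step 15: From FK = 17.03, FN = 13, KN = 11, by the inverse law of cosines:
  cos(∠KFN) = (FK² + FN² - KN²) / (2·FK·FN)
  ∠KFN = 40.24°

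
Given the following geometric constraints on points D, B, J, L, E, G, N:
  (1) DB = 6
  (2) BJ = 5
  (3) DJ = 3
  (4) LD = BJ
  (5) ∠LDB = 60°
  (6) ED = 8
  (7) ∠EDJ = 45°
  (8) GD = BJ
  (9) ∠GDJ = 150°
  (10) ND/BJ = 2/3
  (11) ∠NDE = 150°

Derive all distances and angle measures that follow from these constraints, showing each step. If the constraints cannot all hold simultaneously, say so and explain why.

The constraints are consistent.

From the given relations:
  LD = BJ = 5
  GD = BJ = 5
  ND = 2/3·BJ = 2/3·5 ≈ 3.33

Step 1: From BD = 6, DL = 5, and ∠BDL = 60°, by the law of cosines:
  BL² = BD² + DL² - 2·BD·DL·cos(60°) = 36 + 25 - 30 = 31
  BL = √31

Step 2: From JD = 3, DE = 8, and ∠JDE = 45°, by the law of cosines:
  JE² = JD² + DE² - 2·JD·DE·cos(45°) = 9 + 64 - 33.94 = 39.06
  JE ≈ 6.25

Step 3: From JD = 3, DG = 5, and ∠JDG = 150°, by the law of cosines:
  JG² = JD² + DG² - 2·JD·DG·cos(150°) = 9 + 25 + 25.98 = 59.98
  JG ≈ 7.74

Step 4: From ED = 8, DN = 3.33, and ∠EDN = 150°, by the law of cosines:
  EN² = ED² + DN² - 2·ED·DN·cos(150°) = 64 + 11.11 + 46.19 = 121.3
  EN ≈ 11.01

Step 5: From DB = 6, DJ = 3, BJ = 5, by the inverse law of cosines:
  cos(∠BDJ) = (DB² + DJ² - BJ²) / (2·DB·DJ)
  ∠BDJ = 56.25°

Step 6: From BD = 6, BJ = 5, DJ = 3, by the inverse law of cosines:
  cos(∠DBJ) = (BD² + BJ² - DJ²) / (2·BD·BJ)
  ∠DBJ = 29.93°

Step 7: From JB = 5, JD = 3, BD = 6, by the inverse law of cosines:
  cos(∠BJD) = (JB² + JD² - BD²) / (2·JB·JD)
  ∠BJD = 93.82°

Step 8: From BD = 6, BL = √31, DL = 5, by the inverse law of cosines:
  cos(∠DBL) = (BD² + BL² - DL²) / (2·BD·BL)
  ∠DBL = 51.05°

Step 9: From JD = 3, JE = 6.25, DE = 8, by the inverse law of cosines:
  cos(∠DJE) = (JD² + JE² - DE²) / (2·JD·JE)
  ∠DJE = 115.16°

Step 10: From JD = 3, JG = 7.74, DG = 5, by the inverse law of cosines:
  cos(∠DJG) = (JD² + JG² - DG²) / (2·JD·JG)
  ∠DJG = 18.83°

Step 11: From LB = √31, LD = 5, BD = 6, by the inverse law of cosines:
  cos(∠BLD) = (LB² + LD² - BD²) / (2·LB·LD)
  ∠BLD = 68.95°

Step 12: From ED = 8, EJ = 6.25, DJ = 3, by the inverse law of cosines:
  cos(∠DEJ) = (ED² + EJ² - DJ²) / (2·ED·EJ)
  ∠DEJ = 19.84°

Step 13: From ED = 8, EN = 11.01, DN = 3.33, by the inverse law of cosines:
  cos(∠DEN) = (ED² + EN² - DN²) / (2·ED·EN)
  ∠DEN = 8.7°

Step 14: From GD = 5, GJ = 7.74, DJ = 3, by the inverse law of cosines:
  cos(∠DGJ) = (GD² + GJ² - DJ²) / (2·GD·GJ)
  ∠DGJ = 11.17°

Step 15: From ND = 3.33, NE = 11.01, DE = 8, by the inverse law of cosines:
  cos(∠DNE) = (ND² + NE² - DE²) / (2·ND·NE)
  ∠DNE = 21.3°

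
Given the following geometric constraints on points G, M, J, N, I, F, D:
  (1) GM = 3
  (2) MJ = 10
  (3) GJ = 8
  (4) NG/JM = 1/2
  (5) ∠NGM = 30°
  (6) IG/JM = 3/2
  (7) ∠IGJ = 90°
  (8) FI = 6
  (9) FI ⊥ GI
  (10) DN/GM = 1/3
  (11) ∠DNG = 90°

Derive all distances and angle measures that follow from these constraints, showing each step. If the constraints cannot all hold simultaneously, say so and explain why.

The constraints are consistent.

From the given relations:
  NG = 1/2·JM = 1/2·10 = 5
  IG = 3/2·JM = 3/2·10 = 15
  DN = 1/3·GM = 1/3·3 = 1

Step 1: From GI = 15, IF = 6, and ∠GIF = 90°, by the law of cosines:
  GF² = GI² + IF² - 2·GI·IF·cos(90°) = 225 + 36 - 0 = 261
  GF = 3·√29

Step 2: From GN = 5, ND = 1, and ∠GND = 90°, by the law of cosines:
  GD² = GN² + ND² - 2·GN·ND·cos(90°) = 25 + 1 - 0 = 26
  GD = √26

Step 3: From MG = 3, GN = 5, and ∠MGN = 30°, by the law of cosines:
  MN² = MG² + GN² - 2·MG·GN·cos(30°) = 9 + 25 - 25.98 = 8.019
  MN ≈ 2.83

Step 4: From JG = 8, GI = 15, and ∠JGI = 90°, by the law of cosines:
  JI² = JG² + GI² - 2·JG·GI·cos(90°) = 64 + 225 - 0 = 289
  JI = 17

Step 5: From GJ = 8, GM = 3, JM = 10, by the inverse law of cosines:
  cos(∠JGM) = (GJ² + GM² - JM²) / (2·GJ·GM)
  ∠JGM = 124.23°

Step 6: From MG = 3, MJ = 10, GJ = 8, by the inverse law of cosines:
  cos(∠GMJ) = (MG² + MJ² - GJ²) / (2·MG·MJ)
  ∠GMJ = 41.41°

Step 7: From JG = 8, JM = 10, GM = 3, by the inverse law of cosines:
  cos(∠GJM) = (JG² + JM² - GM²) / (2·JG·JM)
  ∠GJM = 14.36°

Step 8: From GD = √26, GN = 5, DN = 1, by the inverse law of cosines:
  cos(∠DGN) = (GD² + GN² - DN²) / (2·GD·GN)
  ∠DGN = 11.31°

Step 9: From GF = 3·√29, GI = 15, FI = 6, by the inverse law of cosines:
  cos(∠FGI) = (GF² + GI² - FI²) / (2·GF·GI)
  ∠FGI = 21.8°

Step 10: From MG = 3, MN = 2.83, GN = 5, by the inverse law of cosines:
  cos(∠GMN) = (MG² + MN² - GN²) / (2·MG·MN)
  ∠GMN = 118.02°

Step 11: From JG = 8, JI = 17, GI = 15, by the inverse law of cosines:
  cos(∠GJI) = (JG² + JI² - GI²) / (2·JG·JI)
  ∠GJI = 61.93°

Step 12: From NG = 5, NM = 2.83, GM = 3, by the inverse law of cosines:
  cos(∠GNM) = (NG² + NM² - GM²) / (2·NG·NM)
  ∠GNM = 31.98°

Step 13: From IG = 15, IJ = 17, GJ = 8, by the inverse law of cosines:
  cos(∠GIJ) = (IG² + IJ² - GJ²) / (2·IG·IJ)
  ∠GIJ = 28.07°

Step 14: From FG = 3·√29, FI = 6, GI = 15, by the inverse law of cosines:
  cos(∠GFI) = (FG² + FI² - GI²) / (2·FG·FI)
  ∠GFI = 68.2°

Step 15: From DG = √26, DN = 1, GN = 5, by the inverse law of cosines:
  cos(∠GDN) = (DG² + DN² - GN²) / (2·DG·DN)
  ∠GDN = 78.69°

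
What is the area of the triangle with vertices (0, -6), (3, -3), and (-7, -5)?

Shoelace: Area = (1/2)|0(-3--5) + 3(-5--6) + -7(-6--3)| = (1/2)(24) = 12

12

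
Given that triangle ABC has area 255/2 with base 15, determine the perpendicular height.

Area = (1/2) * base * height
height = 2 * Area / base
height = 2 * 255/2 / 15
height = 255 / 15
height = 17

17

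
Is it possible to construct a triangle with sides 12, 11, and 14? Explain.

Yes.
The triangle inequality requires that the sum of any two sides exceeds the third.
Here 11 + 12 = 23 > 14, so the condition is met.

Yes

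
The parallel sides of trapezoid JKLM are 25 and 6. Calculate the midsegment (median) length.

The midsegment (median) of a trapezoid connects the midpoints of the non-parallel sides.
Its length is the average of the two bases: (25 + 6) / 2 = 31/2.

31/2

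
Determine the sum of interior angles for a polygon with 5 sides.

The sum of interior angles of an n-sided polygon is (n - 2) * 180.
For n = 5: (5 - 2) * 180 = 3 * 180 = 540 degrees.

540 degrees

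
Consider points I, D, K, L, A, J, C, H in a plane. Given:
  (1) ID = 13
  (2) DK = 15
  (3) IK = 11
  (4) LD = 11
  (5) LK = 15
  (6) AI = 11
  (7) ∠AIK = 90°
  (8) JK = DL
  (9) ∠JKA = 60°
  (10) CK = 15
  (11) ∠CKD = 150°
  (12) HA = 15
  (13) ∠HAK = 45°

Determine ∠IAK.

Step 1: By the law of cosines on triangle AIK: AK² = 11² + 11² − 2·11·11·cos(90°) = 242, so AK = 11·√2.
Step 2: By the inverse law of cosines on triangle IAK: cos(∠IAK) = (11² + (11·√2)² − 11²) / (2·11·11·√2) = 242/342.24 = 0.7071, so ∠IAK = 45°.

Therefore, the measure of angle ∠IAK = 45°.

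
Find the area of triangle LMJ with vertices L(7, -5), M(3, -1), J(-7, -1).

The Shoelace formula computes the area from vertex coordinates by summing cross products.
For vertices (7,-5), (3,-1), (-7,-1):
Signed sum = 7*-1 - 3*-5 + 3*-1 - -7*-1 + -7*-5 - 7*-1
= 8 + -10 + 42 = 40
Area = (1/2)|40| = 20.

20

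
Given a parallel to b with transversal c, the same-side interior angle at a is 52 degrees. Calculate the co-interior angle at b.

Co-interior angles sum to 180: 180 - 52 = 128 degrees.

128 degrees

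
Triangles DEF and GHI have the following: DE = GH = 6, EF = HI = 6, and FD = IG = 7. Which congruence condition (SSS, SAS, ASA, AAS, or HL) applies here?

The given information provides:
DE = GH = 6, EF = HI = 6, and FD = IG = 7
This matches the SSS congruence theorem.
All three pairs of corresponding sides are equal (Side-Side-Side).

SSS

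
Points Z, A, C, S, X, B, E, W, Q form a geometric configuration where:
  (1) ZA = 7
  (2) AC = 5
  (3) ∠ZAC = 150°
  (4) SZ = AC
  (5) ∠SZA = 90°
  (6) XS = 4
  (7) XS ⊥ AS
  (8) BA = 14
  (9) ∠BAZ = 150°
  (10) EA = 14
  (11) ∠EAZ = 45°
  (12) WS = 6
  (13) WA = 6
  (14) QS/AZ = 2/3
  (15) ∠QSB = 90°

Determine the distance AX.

From the given relations: SZ = AC = 5.
Step 1: By the law of cosines on triangle SZA: SA² = 5² + 7² − 2·5·7·cos(90°) = 74, so SA = √74.
Step 2: By the law of cosines on triangle ASX: AX² = √74² + 4² − 2·√74·4·cos(90°) = 90, so AX = 3·√10.

Therefore, the length of AX = 3·√10.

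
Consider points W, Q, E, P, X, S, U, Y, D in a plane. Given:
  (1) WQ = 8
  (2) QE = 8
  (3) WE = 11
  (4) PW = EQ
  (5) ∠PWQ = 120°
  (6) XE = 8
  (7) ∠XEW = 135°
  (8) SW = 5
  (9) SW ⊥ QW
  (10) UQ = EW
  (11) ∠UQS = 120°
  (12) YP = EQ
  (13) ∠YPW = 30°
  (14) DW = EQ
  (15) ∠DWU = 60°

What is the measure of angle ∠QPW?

From the given relations: PW = EQ = 8.
Step 1: By the law of cosines on triangle PWQ: PQ² = 8² + 8² − 2·8·8·cos(120°) = 192, so PQ = 8·√3.
Step 2: By the inverse law of cosines on triangle QPW: cos(∠QPW) = ((8·√3)² + 8² − 8²) / (2·8·√3·8) = 192/221.7 = 0.866, so ∠QPW = 30°.

Therefore, the measure of angle ∠QPW = 30°.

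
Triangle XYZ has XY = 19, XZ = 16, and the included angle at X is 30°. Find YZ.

Law of cosines: YZ^2 = 19^2 + 16^2 - 2(19)(16)cos(30°) = 617 - 304*sqrt(3), so YZ = sqrt(617 - 304*sqrt(3)).

sqrt(617 - 304*sqrt(3))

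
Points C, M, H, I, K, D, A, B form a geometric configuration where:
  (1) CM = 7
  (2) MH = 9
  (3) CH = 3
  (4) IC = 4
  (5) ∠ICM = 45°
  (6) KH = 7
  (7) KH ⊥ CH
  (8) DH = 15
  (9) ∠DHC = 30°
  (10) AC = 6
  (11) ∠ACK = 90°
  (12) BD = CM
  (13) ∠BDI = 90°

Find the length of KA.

Step 1: By the law of cosines on triangle CHK: CK² = 3² + 7² − 2·3·7·cos(90°) = 58, so CK = √58.
Step 2: By the law of cosines on triangle KCA: KA² = √58² + 6² − 2·√58·6·cos(90°) = 94, so KA = √94.

Therefore, the length of KA = √94.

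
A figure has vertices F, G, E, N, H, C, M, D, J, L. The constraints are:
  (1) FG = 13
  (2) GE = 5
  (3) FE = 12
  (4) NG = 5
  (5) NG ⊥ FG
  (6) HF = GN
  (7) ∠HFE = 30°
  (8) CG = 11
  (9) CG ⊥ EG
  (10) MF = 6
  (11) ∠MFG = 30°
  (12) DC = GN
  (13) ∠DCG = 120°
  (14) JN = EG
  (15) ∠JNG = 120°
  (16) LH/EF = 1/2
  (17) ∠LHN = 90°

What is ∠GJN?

From the given relations: JN = EG = 5.
Step 1: By the law of cosines on triangle JNG: JG² = 5² + 5² − 2·5·5·cos(120°) = 75, so JG = 5·√3.
Step 2: By the inverse law of cosines on triangle GJN: cos(∠GJN) = ((5·√3)² + 5² − 5²) / (2·5·√3·5) = 75/86.6 = 0.866, so ∠GJN = 30°.

Therefore, the measure of angle ∠GJN = 30°.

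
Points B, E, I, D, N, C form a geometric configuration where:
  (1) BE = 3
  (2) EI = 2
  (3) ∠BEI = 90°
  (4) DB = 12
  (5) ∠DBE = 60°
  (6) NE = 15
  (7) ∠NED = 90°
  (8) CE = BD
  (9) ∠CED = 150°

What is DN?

Step 1: By the law of cosines on triangle EBD: ED² = 3² + 12² − 2·3·12·cos(60°) = 117, so ED = 3·√13.
Step 2: By the law of cosines on triangle DEN: DN² = (3·√13)² + 15² − 2·3·√13·15·cos(90°) = 342, so DN = 3·√38.

Therefore, the length of DN = 3·√38.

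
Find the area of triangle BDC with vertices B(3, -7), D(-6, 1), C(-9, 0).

The Shoelace formula computes the area from vertex coordinates by summing cross products.
For vertices (3,-7), (-6,1), (-9,0):
Signed sum = 3*1 - -6*-7 + -6*0 - -9*1 + -9*-7 - 3*0
= -39 + 9 + 63 = 33
Area = (1/2)|33| = 33/2.

33/2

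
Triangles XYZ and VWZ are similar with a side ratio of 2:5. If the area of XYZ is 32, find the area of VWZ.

The ratio of areas of similar triangles = (side ratio)^2.
Side ratio = 2:5, so area ratio = 4:25.
Area of VWZ / Area of XYZ = 25/4
Area of VWZ = 32 * 25/4 = 200

200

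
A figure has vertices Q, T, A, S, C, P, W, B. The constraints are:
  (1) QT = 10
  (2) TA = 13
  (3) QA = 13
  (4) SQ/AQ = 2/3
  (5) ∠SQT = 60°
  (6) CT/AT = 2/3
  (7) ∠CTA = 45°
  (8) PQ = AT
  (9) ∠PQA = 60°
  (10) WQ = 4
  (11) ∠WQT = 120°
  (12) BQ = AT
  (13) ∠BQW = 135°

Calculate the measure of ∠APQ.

From the given relations: PQ = AT = 13.
Step 1: By the law of cosines on triangle PQA: PA² = 13² + 13² − 2·13·13·cos(60°) = 169, so PA = 13.
Step 2: By the inverse law of cosines on triangle APQ: cos(∠APQ) = (13² + 13² − 13²) / (2·13·13) = 169/338 = 0.5, so ∠APQ = 60°.

Therefore, the measure of angle ∠APQ = 60°.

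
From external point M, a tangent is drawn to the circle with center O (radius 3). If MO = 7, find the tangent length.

Let T be the point of tangency. Then OT ⊥ MT (radius ⊥ tangent).
In right triangle OTM: OM² = OT² + MT²
7² = 3² + MT²
MT² = 40, MT = 2*sqrt(10)

2*sqrt(10)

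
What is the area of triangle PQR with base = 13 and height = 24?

Area = (1/2)(13)(24) = 156

156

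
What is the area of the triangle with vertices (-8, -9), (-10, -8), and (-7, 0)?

Using the Shoelace formula for a triangle:
Area = (1/2)|x0(y1 - y2) + x1(y2 - y0) + x2(y0 - y1)|
Area = (1/2)|-8(-8 - 0) + -10(0 - -9) + -7(-9 - -8)|
Area = (1/2)|64 + -90 + 7|
Area = (1/2)|-19|
Area = (1/2)(19)
Area = 19/2

19/2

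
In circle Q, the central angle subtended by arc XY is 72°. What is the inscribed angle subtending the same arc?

Inscribed angle = 72° / 2 = 36° (inscribed angle theorem).

36°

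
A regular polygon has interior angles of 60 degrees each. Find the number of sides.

Each interior angle of a regular n-gon is (n - 2) * 180 / n.
Setting this equal to 60:
(n - 2) * 180 / n = 60
Each exterior angle = 180 - 60 = 120 degrees.
Since exterior angles sum to 360: n = 360 / 120 = 3.

3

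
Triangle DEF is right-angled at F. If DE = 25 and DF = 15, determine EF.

Rearranging the Pythagorean theorem to solve for the unknown leg:
leg^2 = hypotenuse^2 - known_leg^2 = 625 - 225 = 400
leg = sqrt(400) = 20.

20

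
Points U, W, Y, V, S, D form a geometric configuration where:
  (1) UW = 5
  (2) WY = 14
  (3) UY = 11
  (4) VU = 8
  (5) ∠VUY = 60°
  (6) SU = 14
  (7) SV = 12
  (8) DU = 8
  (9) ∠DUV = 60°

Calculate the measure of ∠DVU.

Step 1: By the law of cosines on triangle VUD: VD² = 8² + 8² − 2·8·8·cos(60°) = 64, so VD = 8.
Step 2: By the inverse law of cosines on triangle DVU: cos(∠DVU) = (8² + 8² − 8²) / (2·8·8) = 64/128 = 0.5, so ∠DVU = 60°.

Therefore, the measure of angle ∠DVU = 60°.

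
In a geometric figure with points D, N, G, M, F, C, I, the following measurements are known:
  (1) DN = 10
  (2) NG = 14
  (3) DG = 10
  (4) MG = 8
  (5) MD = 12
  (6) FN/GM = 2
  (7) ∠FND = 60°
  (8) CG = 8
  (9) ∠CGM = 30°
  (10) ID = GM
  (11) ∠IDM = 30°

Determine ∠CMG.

Step 1: By the law of cosines on triangle MGC: MC² = 8² + 8² − 2·8·8·cos(30°) = 17.15, so MC ≈ 4.14.
Step 2: By the inverse law of cosines on triangle CMG: cos(∠CMG) = (4.14² + 8² − 8²) / (2·4.14·8) = 17.15/66.26 = 0.2588, so ∠CMG = 75°.

Therefore, the measure of angle ∠CMG = 75°.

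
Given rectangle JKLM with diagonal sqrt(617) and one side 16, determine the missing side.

Using the Pythagorean theorem: d^2 = a^2 + b^2
b^2 = d^2 - a^2
b^2 = 617 - 256
b^2 = 361
b = sqrt(361) = 19

19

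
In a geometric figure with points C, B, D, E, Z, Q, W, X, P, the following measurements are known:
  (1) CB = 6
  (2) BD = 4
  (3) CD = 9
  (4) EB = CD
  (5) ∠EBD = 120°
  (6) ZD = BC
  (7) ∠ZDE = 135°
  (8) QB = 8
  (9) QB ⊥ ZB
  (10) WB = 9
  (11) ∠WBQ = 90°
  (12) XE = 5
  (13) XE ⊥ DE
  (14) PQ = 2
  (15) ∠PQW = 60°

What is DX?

From the given relations: EB = CD = 9.
Step 1: By the law of cosines on triangle EBD: ED² = 9² + 4² − 2·9·4·cos(120°) = 133, so ED = √133.
Step 2: By the law of cosines on triangle DEX: DX² = √133² + 5² − 2·√133·5·cos(90°) = 158, so DX = √158.

Therefore, the length of DX = √158.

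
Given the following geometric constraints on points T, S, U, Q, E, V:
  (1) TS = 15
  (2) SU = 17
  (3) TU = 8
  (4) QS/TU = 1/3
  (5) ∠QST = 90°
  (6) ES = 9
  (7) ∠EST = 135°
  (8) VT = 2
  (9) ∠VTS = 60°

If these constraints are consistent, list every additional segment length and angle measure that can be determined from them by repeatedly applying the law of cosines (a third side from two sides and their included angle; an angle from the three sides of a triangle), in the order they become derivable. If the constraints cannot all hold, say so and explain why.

The constraints are consistent. Derivable facts, in order:
After 1 step:
- SV = √199
- TE ≈ 22.29
- TQ ≈ 15.24
- ∠STU = 90°
- ∠SUT = 61.93°
- ∠TSU = 28.07°
After 2 steps:
- ∠ETS = 16.59°
- ∠QTS = 10.08°
- ∠SET = 28.41°
- ∠SQT = 79.92°
- ∠SVT = 112.95°
- ∠TSV = 7.05°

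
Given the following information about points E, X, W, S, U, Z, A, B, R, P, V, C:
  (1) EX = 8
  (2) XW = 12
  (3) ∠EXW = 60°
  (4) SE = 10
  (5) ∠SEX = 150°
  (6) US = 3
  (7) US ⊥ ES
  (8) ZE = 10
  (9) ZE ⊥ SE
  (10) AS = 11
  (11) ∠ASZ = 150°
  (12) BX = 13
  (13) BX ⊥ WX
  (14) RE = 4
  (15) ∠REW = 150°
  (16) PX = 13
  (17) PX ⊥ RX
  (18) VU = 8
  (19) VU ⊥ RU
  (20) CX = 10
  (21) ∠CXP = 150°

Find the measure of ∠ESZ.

Step 1: By the law of cosines on triangle SEZ: SZ² = 10² + 10² − 2·10·10·cos(90°) = 200, so SZ = 10·√2.
Step 2: By the inverse law of cosines on triangle ESZ: cos(∠ESZ) = (10² + (10·√2)² − 10²) / (2·10·10·√2) = 200/282.84 = 0.7071, so ∠ESZ = 45°.

Therefore, the measure of angle ∠ESZ = 45°.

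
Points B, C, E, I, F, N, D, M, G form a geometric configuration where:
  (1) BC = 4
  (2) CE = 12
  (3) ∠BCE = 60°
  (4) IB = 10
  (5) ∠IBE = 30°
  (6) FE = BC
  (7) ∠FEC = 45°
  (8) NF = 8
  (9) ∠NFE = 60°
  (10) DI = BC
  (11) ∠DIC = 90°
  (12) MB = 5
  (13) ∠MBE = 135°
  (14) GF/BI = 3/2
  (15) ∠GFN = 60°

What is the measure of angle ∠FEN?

From the given relations: FE = BC = 4.
Step 1: By the law of cosines on triangle EFN: EN² = 4² + 8² − 2·4·8·cos(60°) = 48, so EN = 4·√3.
Step 2: By the inverse law of cosines on triangle FEN: cos(∠FEN) = (4² + (4·√3)² − 8²) / (2·4·4·√3) = 0/55.43 = 0, so ∠FEN = 90°.

Therefore, the measure of angle ∠FEN = 90°.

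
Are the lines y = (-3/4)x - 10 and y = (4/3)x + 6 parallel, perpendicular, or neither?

Slope of line 1: m1 = -3/4
Slope of line 2: m2 = 4/3
m1 * m2 = -1, so perpendicular.

Perpendicular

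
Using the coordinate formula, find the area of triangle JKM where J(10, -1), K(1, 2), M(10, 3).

Using the Shoelace formula for a triangle:
Area = (1/2)|x0(y1 - y2) + x1(y2 - y0) + x2(y0 - y1)|
Area = (1/2)|10(2 - 3) + 1(3 - -1) + 10(-1 - 2)|
Area = (1/2)|-10 + 4 + -30|
Area = (1/2)|-36|
Area = (1/2)(36)
Area = 18

18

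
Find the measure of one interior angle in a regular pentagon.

Each interior angle of a regular n-gon is (n - 2) * 180 / n.
For n = 5: (5 - 2) * 180 / 5 = 540/5 = 108 degrees.

108 degrees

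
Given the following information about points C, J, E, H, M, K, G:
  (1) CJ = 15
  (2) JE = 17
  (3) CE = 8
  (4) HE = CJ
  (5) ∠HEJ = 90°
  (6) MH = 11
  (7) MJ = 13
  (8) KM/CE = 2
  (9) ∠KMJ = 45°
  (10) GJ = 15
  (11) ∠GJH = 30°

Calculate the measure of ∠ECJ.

Step 1: By the inverse law of cosines on triangle ECJ: cos(∠ECJ) = (8² + 15² − 17²) / (2·8·15) = 0/240 = 0, so ∠ECJ = 90°.

Therefore, the measure of angle ∠ECJ = 90°.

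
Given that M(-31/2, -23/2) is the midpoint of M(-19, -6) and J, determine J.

Using the midpoint formula: M = ((x1 + x2)/2, (y1 + y2)/2)
We know M = (-31/2, -23/2) and M = (-19, -6)
For x: -31/2 = (-19 + x2)/2, so x2 = 2*-31/2 - -19 = -12
For y: -23/2 = (-6 + y2)/2, so y2 = 2*-23/2 - -6 = -17
J = (-12, -17)

(-12, -17)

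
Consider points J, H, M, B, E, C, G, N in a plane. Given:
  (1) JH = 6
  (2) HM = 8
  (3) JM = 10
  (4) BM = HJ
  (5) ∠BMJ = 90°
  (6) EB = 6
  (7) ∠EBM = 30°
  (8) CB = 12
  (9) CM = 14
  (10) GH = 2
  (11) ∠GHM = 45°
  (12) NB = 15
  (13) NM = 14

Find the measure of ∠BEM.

From the given relations: BM = HJ = 6.
Step 1: By the law of cosines on triangle EBM: EM² = 6² + 6² − 2·6·6·cos(30°) = 9.65, so EM ≈ 3.11.
Step 2: By the inverse law of cosines on triangle BEM: cos(∠BEM) = (6² + 3.11² − 6²) / (2·6·3.11) = 9.65/37.27 = 0.2588, so ∠BEM = 75°.

Therefore, the measure of angle ∠BEM = 75°.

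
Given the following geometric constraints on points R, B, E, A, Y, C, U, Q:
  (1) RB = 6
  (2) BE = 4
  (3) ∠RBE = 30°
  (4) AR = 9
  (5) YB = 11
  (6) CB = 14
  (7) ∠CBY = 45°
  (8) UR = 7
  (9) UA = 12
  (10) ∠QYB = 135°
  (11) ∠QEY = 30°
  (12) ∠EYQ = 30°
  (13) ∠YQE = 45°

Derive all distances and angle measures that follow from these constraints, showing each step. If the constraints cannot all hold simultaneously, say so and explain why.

These constraints are not satisfiable: (11), (12) and (13) are the three interior angles of triangle QEY, which must sum to 180°, but 30° + 30° + 45° = 105°. No planar figure meets all of them, so nothing further can be derived.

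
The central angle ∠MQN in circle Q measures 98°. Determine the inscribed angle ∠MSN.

Inscribed angle = 98° / 2 = 49° (inscribed angle theorem).

49°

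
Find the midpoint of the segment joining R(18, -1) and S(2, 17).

The midpoint is the average of the coordinates:
x: (18 + 2)/2 = 10
y: (-1 + 17)/2 = 8
Midpoint = (10, 8)

(10, 8)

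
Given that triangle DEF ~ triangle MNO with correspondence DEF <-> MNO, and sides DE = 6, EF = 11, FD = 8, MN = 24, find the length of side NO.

Since the triangles are similar, the ratio of corresponding sides is constant.
Scale factor k = MN / DE = 24 / 6 = 4
NO = k * EF = 4 * 11 = 44

44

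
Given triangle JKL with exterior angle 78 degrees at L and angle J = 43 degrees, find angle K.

The exterior angle theorem states that an exterior angle equals the sum of the two non-adjacent interior angles.
So 78 = 43 + angle K, which gives angle K = 78 - 43 = 35 degrees.

35 degrees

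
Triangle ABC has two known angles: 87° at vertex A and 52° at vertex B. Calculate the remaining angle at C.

Let angle C = x. Then 87 + 52 + x = 180.
x = 180 - 139 = 41 degrees.

41 degrees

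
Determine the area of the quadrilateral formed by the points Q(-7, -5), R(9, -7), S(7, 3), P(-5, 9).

Shoelace: sum of cross terms = 336, Area = (1/2)|336| = 168

168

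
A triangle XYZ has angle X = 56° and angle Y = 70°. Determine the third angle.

angle Z = 180 - 56 - 70 = 54 degrees.

54 degrees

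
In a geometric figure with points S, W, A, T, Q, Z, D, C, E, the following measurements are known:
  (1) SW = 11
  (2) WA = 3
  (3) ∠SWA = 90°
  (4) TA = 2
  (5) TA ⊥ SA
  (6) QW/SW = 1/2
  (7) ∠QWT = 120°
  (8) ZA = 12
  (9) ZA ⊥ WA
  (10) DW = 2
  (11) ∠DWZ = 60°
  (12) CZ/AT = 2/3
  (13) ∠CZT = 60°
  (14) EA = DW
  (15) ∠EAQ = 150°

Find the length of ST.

Step 1: By the law of cosines on triangle SWA: SA² = 11² + 3² − 2·11·3·cos(90°) = 130, so SA = √130.
Step 2: By the law of cosines on triangle SAT: ST² = √130² + 2² − 2·√130·2·cos(90°) = 134, so ST = √134.

Therefore, the length of ST = √134.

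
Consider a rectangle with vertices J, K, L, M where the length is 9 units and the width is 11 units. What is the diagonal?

d = sqrt(9^2 + 11^2) = sqrt(202)

sqrt(202)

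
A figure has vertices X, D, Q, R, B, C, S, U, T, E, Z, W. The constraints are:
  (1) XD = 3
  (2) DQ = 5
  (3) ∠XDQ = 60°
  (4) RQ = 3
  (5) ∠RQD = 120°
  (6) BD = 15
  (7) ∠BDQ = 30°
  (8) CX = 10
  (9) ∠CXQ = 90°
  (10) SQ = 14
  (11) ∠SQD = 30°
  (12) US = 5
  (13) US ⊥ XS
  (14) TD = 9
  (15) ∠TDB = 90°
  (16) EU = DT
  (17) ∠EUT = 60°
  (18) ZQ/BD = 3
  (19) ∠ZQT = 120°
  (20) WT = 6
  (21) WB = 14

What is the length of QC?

Step 1: By the law of cosines on triangle XDQ: XQ² = 3² + 5² − 2·3·5·cos(60°) = 19, so XQ = √19.
Step 2: By the law of cosines on triangle QXC: QC² = √19² + 10² − 2·√19·10·cos(90°) = 119, so QC = √119.

Therefore, the length of QC = √119.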